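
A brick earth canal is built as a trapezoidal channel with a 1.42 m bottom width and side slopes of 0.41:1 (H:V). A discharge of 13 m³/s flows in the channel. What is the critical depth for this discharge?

At critical depth, Q² T / (g A³) = 1, i.e. A³/T = Q²/g = 13²/9.81 = 17.23.
At y = 1.97 m: A³/T = 27.85 — high.
At y = 1.39 m: A³/T = 8.267 — low.
At y = 1.72 m: A³/T = 17.26 — close enough.

y_c = 1.72 m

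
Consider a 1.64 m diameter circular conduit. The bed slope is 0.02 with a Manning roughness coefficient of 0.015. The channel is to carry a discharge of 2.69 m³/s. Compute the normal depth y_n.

Manning's equation rearranged: A R^(2/3) = nQ / (1·√S) = 0.015 × 2.69 / (√0.02) = 0.2853.
At y = 0.462 m: A R^(2/3) = 0.202 — short.
At y = 0.603 m: A R^(2/3) = 0.3362 — over.
At y = 0.553 m: A R^(2/3) = 0.2857 — matches.

y_n = 0.553 m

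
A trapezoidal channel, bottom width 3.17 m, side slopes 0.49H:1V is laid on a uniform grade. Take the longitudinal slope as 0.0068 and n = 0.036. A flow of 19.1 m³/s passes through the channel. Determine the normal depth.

Manning's equation rearranged: A R^(2/3) = nQ / (1·√S) = 0.036 × 19.1 / (√0.0068) = 8.338.
Trying y = 1.37 m: A R^(2/3) = 4.707 — short.
Trying y = 1.94 m: A R^(2/3) = 8.348 — ≈ 8.338.

y_n = 1.94 m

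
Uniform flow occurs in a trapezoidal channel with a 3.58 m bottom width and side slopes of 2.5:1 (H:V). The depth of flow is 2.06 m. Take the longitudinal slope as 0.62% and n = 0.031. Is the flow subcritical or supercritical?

subcritical

With bottom width b = 3.58 m and side slope z = 2.5: A = (b + zy)y = (3.58 + 2.5×2.06)×2.06 = 17.98 m²; P = b + 2y√(1+z²) = 3.58 + 2×2.06×2.693 = 14.67 m.
Hydraulic radius R = A/P = 17.98/14.67 = 1.226 m.
V = (1/n) R^(2/3) √S = (1/0.031) × 1.226^(2/3) × √0.0062 = 2.909 m/s. Hydraulic depth D_h = A/T = 17.98/13.88 = 1.296 m.
Froude number Fr = V/√(g·D_h) = 2.909/√(9.81×1.296) = 0.816, which is less than 1, so the flow is subcritical.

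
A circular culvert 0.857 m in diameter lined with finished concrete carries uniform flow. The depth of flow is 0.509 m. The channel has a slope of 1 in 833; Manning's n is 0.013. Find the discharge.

Q = 0.364 m³/s

For a circular section of diameter D = 0.857 m at depth y = 0.509 m, the central angle is θ = 2 arccos(1 − 2y/D) = 3.52 rad. Then A = (D²/8)(θ − sin θ) = 0.357 m² and P = Dθ/2 = 1.508 m.
Hydraulic radius R = A/P = 0.357/1.508 = 0.2367 m.
Manning's equation: Q = (1/n) A R^(2/3) S^(1/2) = (1/0.013) × 0.357 × 0.2367^(2/3) × 0.0012^(1/2) = 0.364 m³/s.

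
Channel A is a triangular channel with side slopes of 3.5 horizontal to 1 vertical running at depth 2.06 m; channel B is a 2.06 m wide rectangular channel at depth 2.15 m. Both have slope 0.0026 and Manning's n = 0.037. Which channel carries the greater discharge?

Channel A: For a triangular section with side slope z = 3.5: A = zy² = 3.5×2.06² = 14.85 m²; P = 2y√(1+z²) = 2×2.06×3.64 = 15 m. Hydraulic radius R = A/P = 14.85/15 = 0.9904 m. Q_A = (1/0.037)·14.85·0.9904^(2/3)·√0.0026 = 20.34 m³/s.
Channel B: Flow area A = b·y = 2.06 × 2.15 = 4.429 m². Wetted perimeter P = b + 2y = 2.06 + 2×2.15 = 6.36 m. Hydraulic radius R = A/P = 4.429/6.36 = 0.6964 m. Q_B = (1/0.037)·4.429·0.6964^(2/3)·√0.0026 = 4.795 m³/s.
Q_A = 20.34 m³/s vs Q_B = 4.795 m³/s, so channel A carries more.

channel A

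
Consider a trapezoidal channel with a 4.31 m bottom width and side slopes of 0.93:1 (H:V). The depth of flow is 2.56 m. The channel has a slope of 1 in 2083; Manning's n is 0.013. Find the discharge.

Q = 38.1 m³/s

With bottom width b = 4.31 m and side slope z = 0.93: A = (b + zy)y = (4.31 + 0.93×2.56)×2.56 = 17.13 m²; P = b + 2y√(1+z²) = 4.31 + 2×2.56×1.366 = 11.3 m.
Hydraulic radius R = A/P = 17.13/11.3 = 1.516 m.
Manning's equation: Q = (1/n) A R^(2/3) S^(1/2) = (1/0.013) × 17.13 × 1.516^(2/3) × 0.0004801^(1/2) = 38.1 m³/s.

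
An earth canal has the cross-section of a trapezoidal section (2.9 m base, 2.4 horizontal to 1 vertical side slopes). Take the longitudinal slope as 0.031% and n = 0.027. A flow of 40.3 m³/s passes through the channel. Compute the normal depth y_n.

y_n = 3.54 m

Manning's equation rearranged: A R^(2/3) = nQ / (1·√S) = 0.027 × 40.3 / (√0.00031) = 61.8.
Trying y = 4.52 m: A R^(2/3) = 109.9 — over.
Trying y = 2.62 m: A R^(2/3) = 30.94 — short.
Trying y = 3.54 m: A R^(2/3) = 61.74 — close enough.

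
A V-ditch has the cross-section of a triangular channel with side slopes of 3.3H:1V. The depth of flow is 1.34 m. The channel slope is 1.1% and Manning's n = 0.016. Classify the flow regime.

For a triangular section with side slope z = 3.3: A = zy² = 3.3×1.34² = 5.925 m²; P = 2y√(1+z²) = 2×1.34×3.448 = 9.241 m.
Hydraulic radius R = A/P = 5.925/9.241 = 0.6412 m.
V = (1/n) R^(2/3) √S = (1/0.016) × 0.6412^(2/3) × √0.011 = 4.874 m/s. Hydraulic depth D_h = A/T = 5.925/8.844 = 0.67 m.
Froude number Fr = V/√(g·D_h) = 4.874/√(9.81×0.67) = 1.9, which is greater than 1, so the flow is supercritical.

supercritical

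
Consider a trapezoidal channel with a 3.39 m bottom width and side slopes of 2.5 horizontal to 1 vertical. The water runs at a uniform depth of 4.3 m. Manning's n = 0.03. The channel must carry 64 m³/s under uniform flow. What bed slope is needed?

S = 0.00033

With bottom width b = 3.39 m and side slope z = 2.5: A = (b + zy)y = (3.39 + 2.5×4.3)×4.3 = 60.8 m²; P = b + 2y√(1+z²) = 3.39 + 2×4.3×2.693 = 26.55 m.
Hydraulic radius R = A/P = 60.8/26.55 = 2.29 m.
From Manning's equation, S = [nQ / (1 A R^(2/3))]² = [0.03 × 64 / (1 × 60.8 × 2.29^(2/3))]² = 0.00033.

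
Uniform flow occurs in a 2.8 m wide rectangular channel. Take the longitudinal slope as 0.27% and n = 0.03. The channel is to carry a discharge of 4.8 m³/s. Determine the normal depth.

Manning's equation rearranged: A R^(2/3) = nQ / (1·√S) = 0.03 × 4.8 / (√0.0027) = 2.771.
Trying y = 1.53 m: A R^(2/3) = 3.477 — high.
Trying y = 0.891 m: A R^(2/3) = 1.664 — low.
Trying y = 1.29 m: A R^(2/3) = 2.769 — matches.

y_n = 1.29 m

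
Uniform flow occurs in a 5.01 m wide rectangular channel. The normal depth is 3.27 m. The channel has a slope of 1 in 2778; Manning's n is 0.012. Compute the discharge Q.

Flow area A = b·y = 5.01 × 3.27 = 16.38 m². Wetted perimeter P = b + 2y = 5.01 + 2×3.27 = 11.55 m.
Hydraulic radius R = A/P = 16.38/11.55 = 1.418 m.
Manning's equation: Q = (1/n) A R^(2/3) S^(1/2) = (1/0.012) × 16.38 × 1.418^(2/3) × 0.00036^(1/2) = 32.7 m³/s.

Q = 32.7 m³/s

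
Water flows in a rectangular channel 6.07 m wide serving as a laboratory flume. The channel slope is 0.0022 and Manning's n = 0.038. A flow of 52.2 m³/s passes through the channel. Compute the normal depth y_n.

y_n = 4.65 m

Manning's equation rearranged: A R^(2/3) = nQ / (1·√S) = 0.038 × 52.2 / (√0.0022) = 42.29.
Trying y = 5.42 m: A R^(2/3) = 51.27 — over.
Trying y = 3.68 m: A R^(2/3) = 31.36 — short.
Trying y = 4.65 m: A R^(2/3) = 42.33 — ≈ 42.29.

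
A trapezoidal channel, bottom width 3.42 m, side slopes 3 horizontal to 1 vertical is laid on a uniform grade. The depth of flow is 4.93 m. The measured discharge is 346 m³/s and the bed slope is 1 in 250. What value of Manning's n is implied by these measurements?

n = 0.031

With bottom width b = 3.42 m and side slope z = 3: A = (b + zy)y = (3.42 + 3×4.93)×4.93 = 89.78 m²; P = b + 2y√(1+z²) = 3.42 + 2×4.93×3.162 = 34.6 m.
Hydraulic radius R = A/P = 89.78/34.6 = 2.595 m.
Rearranging Manning's equation: n = (1/Q) A R^(2/3) S^(1/2) = (1/346) × 89.78 × 2.595^(2/3) × √0.004 = 0.031.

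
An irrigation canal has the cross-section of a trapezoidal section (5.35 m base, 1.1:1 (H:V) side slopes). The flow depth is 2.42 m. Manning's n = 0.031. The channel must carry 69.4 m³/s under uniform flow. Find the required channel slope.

S = 0.00689

With bottom width b = 5.35 m and side slope z = 1.1: A = (b + zy)y = (5.35 + 1.1×2.42)×2.42 = 19.39 m²; P = b + 2y√(1+z²) = 5.35 + 2×2.42×1.487 = 12.55 m.
Hydraulic radius R = A/P = 19.39/12.55 = 1.546 m.
From Manning's equation, S = [nQ / (1 A R^(2/3))]² = [0.031 × 69.4 / (1 × 19.39 × 1.546^(2/3))]² = 0.00689.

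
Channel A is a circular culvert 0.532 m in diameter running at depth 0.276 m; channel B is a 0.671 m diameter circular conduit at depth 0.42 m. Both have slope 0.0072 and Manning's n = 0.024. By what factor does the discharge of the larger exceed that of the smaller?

Channel A: For a circular section of diameter D = 0.532 m at depth y = 0.276 m, the central angle is θ = 2 arccos(1 − 2y/D) = 3.217 rad. Then A = (D²/8)(θ − sin θ) = 0.1165 m² and P = Dθ/2 = 0.8557 m. Hydraulic radius R = A/P = 0.1165/0.8557 = 0.1361 m. Q_A = (1/0.024)·0.1165·0.1361^(2/3)·√0.0072 = 0.1089 m³/s.
Channel B: For a circular section of diameter D = 0.671 m at depth y = 0.42 m, the central angle is θ = 2 arccos(1 − 2y/D) = 3.651 rad. Then A = (D²/8)(θ − sin θ) = 0.2329 m² and P = Dθ/2 = 1.225 m. Hydraulic radius R = A/P = 0.2329/1.225 = 0.1901 m. Q_B = (1/0.024)·0.2329·0.1901^(2/3)·√0.0072 = 0.2723 m³/s.
The larger discharge is 0.2723 m³/s and the smaller is 0.1089 m³/s; the ratio is 2.5.

2.5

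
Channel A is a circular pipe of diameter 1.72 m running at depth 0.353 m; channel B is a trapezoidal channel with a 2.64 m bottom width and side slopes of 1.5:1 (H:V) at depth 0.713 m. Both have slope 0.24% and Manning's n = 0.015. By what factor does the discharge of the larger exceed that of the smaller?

13.8

Channel A: For a circular section of diameter D = 1.72 m at depth y = 0.353 m, the central angle is θ = 2 arccos(1 − 2y/D) = 1.881 rad. Then A = (D²/8)(θ − sin θ) = 0.3433 m² and P = Dθ/2 = 1.617 m. Hydraulic radius R = A/P = 0.3433/1.617 = 0.2122 m. Q_A = (1/0.015)·0.3433·0.2122^(2/3)·√0.0024 = 0.3989 m³/s.
Channel B: With bottom width b = 2.64 m and side slope z = 1.5: A = (b + zy)y = (2.64 + 1.5×0.713)×0.713 = 2.645 m²; P = b + 2y√(1+z²) = 2.64 + 2×0.713×1.803 = 5.211 m. Hydraulic radius R = A/P = 2.645/5.211 = 0.5076 m. Q_B = (1/0.015)·2.645·0.5076^(2/3)·√0.0024 = 5.497 m³/s.
The larger discharge is 5.497 m³/s and the smaller is 0.3989 m³/s; the ratio is 13.8.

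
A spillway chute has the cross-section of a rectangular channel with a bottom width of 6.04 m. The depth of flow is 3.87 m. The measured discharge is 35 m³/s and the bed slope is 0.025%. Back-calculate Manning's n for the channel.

n = 0.015

Flow area A = b·y = 6.04 × 3.87 = 23.37 m². Wetted perimeter P = b + 2y = 6.04 + 2×3.87 = 13.78 m.
Hydraulic radius R = A/P = 23.37/13.78 = 1.696 m.
Rearranging Manning's equation: n = (1/Q) A R^(2/3) S^(1/2) = (1/35) × 23.37 × 1.696^(2/3) × √0.00025 = 0.015.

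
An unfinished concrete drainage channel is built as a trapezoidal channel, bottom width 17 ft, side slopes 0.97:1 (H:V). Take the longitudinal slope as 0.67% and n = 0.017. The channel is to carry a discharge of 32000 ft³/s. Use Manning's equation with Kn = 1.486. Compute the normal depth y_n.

y_n = 22.9 ft

Manning's equation rearranged: A R^(2/3) = nQ / (1.486·√S) = 0.017 × 32000 / (1.486 × √0.0067) = 4472.
Try y = 26.8 ft: A R^(2/3) = 6229 — too large.
Try y = 15.6 ft: A R^(2/3) = 2053 — too small.
Try y = 22.9 ft: A R^(2/3) = 4472 — matches.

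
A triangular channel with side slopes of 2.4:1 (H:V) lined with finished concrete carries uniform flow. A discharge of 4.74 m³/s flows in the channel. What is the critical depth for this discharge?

At critical depth, Q² T / (g A³) = 1, i.e. A³/T = Q²/g = 4.74²/9.81 = 2.29.
At y = 1.18 m: A³/T = 6.589 — too large.
At y = 0.754 m: A³/T = 0.7019 — too small.
At y = 0.955 m: A³/T = 2.288 — matches.

y_c = 0.955 m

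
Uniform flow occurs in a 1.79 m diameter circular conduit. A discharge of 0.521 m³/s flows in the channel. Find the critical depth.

y_c = 0.345 m

At critical depth, Q² T / (g A³) = 1, i.e. A³/T = Q²/g = 0.521²/9.81 = 0.02767.
Try y = 0.259 m: A³/T = 0.009002 — too small.
Try y = 0.4 m: A³/T = 0.04958 — too large.
Try y = 0.345 m: A³/T = 0.02779 — close enough.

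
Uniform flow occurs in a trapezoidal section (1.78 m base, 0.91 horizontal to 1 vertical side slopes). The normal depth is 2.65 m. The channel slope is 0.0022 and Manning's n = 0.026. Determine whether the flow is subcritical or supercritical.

subcritical

With bottom width b = 1.78 m and side slope z = 0.91: A = (b + zy)y = (1.78 + 0.91×2.65)×2.65 = 11.11 m²; P = b + 2y√(1+z²) = 1.78 + 2×2.65×1.352 = 8.946 m.
Hydraulic radius R = A/P = 11.11/8.946 = 1.242 m.
V = (1/n) R^(2/3) √S = (1/0.026) × 1.242^(2/3) × √0.0022 = 2.084 m/s. Hydraulic depth D_h = A/T = 11.11/6.603 = 1.682 m.
Froude number Fr = V/√(g·D_h) = 2.084/√(9.81×1.682) = 0.513, which is less than 1, so the flow is subcritical.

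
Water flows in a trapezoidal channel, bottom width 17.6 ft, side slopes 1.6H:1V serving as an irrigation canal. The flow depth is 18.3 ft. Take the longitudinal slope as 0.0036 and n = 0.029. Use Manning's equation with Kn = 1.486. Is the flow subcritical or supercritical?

With bottom width b = 17.6 ft and side slope z = 1.6: A = (b + zy)y = (17.6 + 1.6×18.3)×18.3 = 857.9 ft²; P = b + 2y√(1+z²) = 17.6 + 2×18.3×1.887 = 86.66 ft.
Hydraulic radius R = A/P = 857.9/86.66 = 9.9 ft.
V = (1.486/n) R^(2/3) √S = (1.486/0.029) × 9.9^(2/3) × √0.0036 = 14.18 ft/s. Hydraulic depth D_h = A/T = 857.9/76.16 = 11.26 ft.
Froude number Fr = V/√(g·D_h) = 14.18/√(32.2×11.26) = 0.744, which is less than 1, so the flow is subcritical.

subcritical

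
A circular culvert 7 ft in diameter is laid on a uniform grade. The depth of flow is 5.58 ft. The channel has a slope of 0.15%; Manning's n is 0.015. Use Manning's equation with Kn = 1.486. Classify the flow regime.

For a circular section of diameter D = 7 ft at depth y = 5.58 ft, the central angle is θ = 2 arccos(1 − 2y/D) = 4.414 rad. Then A = (D²/8)(θ − sin θ) = 32.89 ft² and P = Dθ/2 = 15.45 ft.
Hydraulic radius R = A/P = 32.89/15.45 = 2.129 ft.
V = (1.486/n) R^(2/3) √S = (1.486/0.015) × 2.129^(2/3) × √0.0015 = 6.35 ft/s. Hydraulic depth D_h = A/T = 32.89/5.63 = 5.843 ft.
Froude number Fr = V/√(g·D_h) = 6.35/√(32.2×5.843) = 0.463, which is less than 1, so the flow is subcritical.

subcritical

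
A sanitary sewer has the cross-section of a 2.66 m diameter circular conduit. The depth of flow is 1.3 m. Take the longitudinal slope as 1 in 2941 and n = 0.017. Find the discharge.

For a circular section of diameter D = 2.66 m at depth y = 1.3 m, the central angle is θ = 2 arccos(1 − 2y/D) = 3.096 rad. Then A = (D²/8)(θ − sin θ) = 2.699 m² and P = Dθ/2 = 4.118 m.
Hydraulic radius R = A/P = 2.699/4.118 = 0.6553 m.
Manning's equation: Q = (1/n) A R^(2/3) S^(1/2) = (1/0.017) × 2.699 × 0.6553^(2/3) × 0.00034^(1/2) = 2.21 m³/s.

Q = 2.21 m³/s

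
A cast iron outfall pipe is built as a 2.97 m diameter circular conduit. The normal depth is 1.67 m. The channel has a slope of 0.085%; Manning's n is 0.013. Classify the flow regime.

subcritical

For a circular section of diameter D = 2.97 m at depth y = 1.67 m, the central angle is θ = 2 arccos(1 − 2y/D) = 3.391 rad. Then A = (D²/8)(θ − sin θ) = 4.012 m² and P = Dθ/2 = 5.036 m.
Hydraulic radius R = A/P = 4.012/5.036 = 0.7966 m.
V = (1/n) R^(2/3) √S = (1/0.013) × 0.7966^(2/3) × √0.00085 = 1.927 m/s. Hydraulic depth D_h = A/T = 4.012/2.947 = 1.361 m.
Froude number Fr = V/√(g·D_h) = 1.927/√(9.81×1.361) = 0.527, which is less than 1, so the flow is subcritical.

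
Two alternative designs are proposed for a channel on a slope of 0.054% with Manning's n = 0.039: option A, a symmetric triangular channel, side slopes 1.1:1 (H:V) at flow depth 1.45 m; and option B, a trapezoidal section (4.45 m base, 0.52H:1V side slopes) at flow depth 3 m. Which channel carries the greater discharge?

channel B

Channel A: For a triangular section with side slope z = 1.1: A = zy² = 1.1×1.45² = 2.313 m²; P = 2y√(1+z²) = 2×1.45×1.487 = 4.311 m. Hydraulic radius R = A/P = 2.313/4.311 = 0.5365 m. Q_A = (1/0.039)·2.313·0.5365^(2/3)·√0.00054 = 0.9098 m³/s.
Channel B: With bottom width b = 4.45 m and side slope z = 0.52: A = (b + zy)y = (4.45 + 0.52×3)×3 = 18.03 m²; P = b + 2y√(1+z²) = 4.45 + 2×3×1.127 = 11.21 m. Hydraulic radius R = A/P = 18.03/11.21 = 1.608 m. Q_B = (1/0.039)·18.03·1.608^(2/3)·√0.00054 = 14.75 m³/s.
Q_A = 0.9098 m³/s vs Q_B = 14.75 m³/s, so channel B carries more.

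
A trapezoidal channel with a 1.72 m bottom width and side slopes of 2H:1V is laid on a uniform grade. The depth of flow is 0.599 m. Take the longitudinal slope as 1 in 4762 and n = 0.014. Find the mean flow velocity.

V = 0.559 m/s

With bottom width b = 1.72 m and side slope z = 2: A = (b + zy)y = (1.72 + 2×0.599)×0.599 = 1.748 m²; P = b + 2y√(1+z²) = 1.72 + 2×0.599×2.236 = 4.399 m.
Hydraulic radius R = A/P = 1.748/4.399 = 0.3974 m.
From Manning's equation, V = (1/n) R^(2/3) S^(1/2) = (1/0.014) × 0.3974^(2/3) × 0.00021^(1/2) = 0.559 m/s.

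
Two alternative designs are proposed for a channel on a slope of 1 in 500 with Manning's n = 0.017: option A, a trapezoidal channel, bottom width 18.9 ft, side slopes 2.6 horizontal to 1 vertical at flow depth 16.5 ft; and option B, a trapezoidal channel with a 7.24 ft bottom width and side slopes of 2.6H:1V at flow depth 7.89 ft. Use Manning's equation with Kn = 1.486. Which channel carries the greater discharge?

Channel A: With bottom width b = 18.9 ft and side slope z = 2.6: A = (b + zy)y = (18.9 + 2.6×16.5)×16.5 = 1020 ft²; P = b + 2y√(1+z²) = 18.9 + 2×16.5×2.786 = 110.8 ft. Hydraulic radius R = A/P = 1020/110.8 = 9.201 ft. Q_A = (1.486/0.017)·1020·9.201^(2/3)·√0.002 = 17500 ft³/s.
Channel B: With bottom width b = 7.24 ft and side slope z = 2.6: A = (b + zy)y = (7.24 + 2.6×7.89)×7.89 = 219 ft²; P = b + 2y√(1+z²) = 7.24 + 2×7.89×2.786 = 51.2 ft. Hydraulic radius R = A/P = 219/51.2 = 4.277 ft. Q_B = (1.486/0.017)·219·4.277^(2/3)·√0.002 = 2256 ft³/s.
Q_A = 17500 ft³/s vs Q_B = 2256 ft³/s, so channel A carries more.

channel A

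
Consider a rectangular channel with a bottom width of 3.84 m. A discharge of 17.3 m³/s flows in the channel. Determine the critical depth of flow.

y_c = 1.27 m

For a rectangular channel, critical depth y_c = (q²/g)^(1/3) where q = Q/b = 17.3/3.84 = 4.505 m²/s.
So y_c = (4.505²/9.81)^(1/3) = 1.27 m.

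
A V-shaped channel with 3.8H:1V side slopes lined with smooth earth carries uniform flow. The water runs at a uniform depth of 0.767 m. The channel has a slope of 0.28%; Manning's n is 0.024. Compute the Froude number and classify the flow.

For a triangular section with side slope z = 3.8: A = zy² = 3.8×0.767² = 2.235 m²; P = 2y√(1+z²) = 2×0.767×3.929 = 6.028 m.
Hydraulic radius R = A/P = 2.235/6.028 = 0.3709 m.
V = (1/n) R^(2/3) √S = (1/0.024) × 0.3709^(2/3) × √0.0028 = 1.138 m/s. Hydraulic depth D_h = A/T = 2.235/5.829 = 0.3835 m.
Froude number Fr = V/√(g·D_h) = 1.138/√(9.81×0.3835) = 0.587, which is less than 1, so the flow is subcritical.

subcritical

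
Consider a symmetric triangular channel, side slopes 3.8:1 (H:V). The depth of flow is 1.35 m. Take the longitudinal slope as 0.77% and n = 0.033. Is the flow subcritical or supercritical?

subcritical

For a triangular section with side slope z = 3.8: A = zy² = 3.8×1.35² = 6.926 m²; P = 2y√(1+z²) = 2×1.35×3.929 = 10.61 m.
Hydraulic radius R = A/P = 6.926/10.61 = 0.6528 m.
V = (1/n) R^(2/3) √S = (1/0.033) × 0.6528^(2/3) × √0.0077 = 2.001 m/s. Hydraulic depth D_h = A/T = 6.926/10.26 = 0.675 m.
Froude number Fr = V/√(g·D_h) = 2.001/√(9.81×0.675) = 0.778, which is less than 1, so the flow is subcritical.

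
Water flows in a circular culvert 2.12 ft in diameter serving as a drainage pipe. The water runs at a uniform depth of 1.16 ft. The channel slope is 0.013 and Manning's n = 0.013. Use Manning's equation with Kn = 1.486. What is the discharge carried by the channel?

For a circular section of diameter D = 2.12 ft at depth y = 1.16 ft, the central angle is θ = 2 arccos(1 − 2y/D) = 3.331 rad. Then A = (D²/8)(θ − sin θ) = 1.977 ft² and P = Dθ/2 = 3.53 ft.
Hydraulic radius R = A/P = 1.977/3.53 = 0.5599 ft.
Manning's equation: Q = (1.486/n) A R^(2/3) S^(1/2) = (1.486/0.013) × 1.977 × 0.5599^(2/3) × 0.013^(1/2) = 17.5 ft³/s.

Q = 17.5 ft³/s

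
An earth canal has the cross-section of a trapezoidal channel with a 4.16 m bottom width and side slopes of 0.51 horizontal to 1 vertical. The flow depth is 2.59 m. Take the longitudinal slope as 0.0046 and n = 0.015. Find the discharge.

Q = 81.2 m³/s

With bottom width b = 4.16 m and side slope z = 0.51: A = (b + zy)y = (4.16 + 0.51×2.59)×2.59 = 14.2 m²; P = b + 2y√(1+z²) = 4.16 + 2×2.59×1.123 = 9.975 m.
Hydraulic radius R = A/P = 14.2/9.975 = 1.423 m.
Manning's equation: Q = (1/n) A R^(2/3) S^(1/2) = (1/0.015) × 14.2 × 1.423^(2/3) × 0.0046^(1/2) = 81.2 m³/s.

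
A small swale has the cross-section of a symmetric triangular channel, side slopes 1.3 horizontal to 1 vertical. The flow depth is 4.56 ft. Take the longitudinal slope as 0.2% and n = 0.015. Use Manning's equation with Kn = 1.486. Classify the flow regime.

subcritical

For a triangular section with side slope z = 1.3: A = zy² = 1.3×4.56² = 27.03 ft²; P = 2y√(1+z²) = 2×4.56×1.64 = 14.96 ft.
Hydraulic radius R = A/P = 27.03/14.96 = 1.807 ft.
V = (1.486/n) R^(2/3) √S = (1.486/0.015) × 1.807^(2/3) × √0.002 = 6.573 ft/s. Hydraulic depth D_h = A/T = 27.03/11.86 = 2.28 ft.
Froude number Fr = V/√(g·D_h) = 6.573/√(32.2×2.28) = 0.767, which is less than 1, so the flow is subcritical.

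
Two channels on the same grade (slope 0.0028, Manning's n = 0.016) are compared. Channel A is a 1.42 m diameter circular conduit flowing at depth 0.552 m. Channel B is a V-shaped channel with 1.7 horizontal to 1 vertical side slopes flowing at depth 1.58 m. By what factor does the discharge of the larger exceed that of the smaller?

Channel A: For a circular section of diameter D = 1.42 m at depth y = 0.552 m, the central angle is θ = 2 arccos(1 − 2y/D) = 2.693 rad. Then A = (D²/8)(θ − sin θ) = 0.5693 m² and P = Dθ/2 = 1.912 m. Hydraulic radius R = A/P = 0.5693/1.912 = 0.2978 m. Q_A = (1/0.016)·0.5693·0.2978^(2/3)·√0.0028 = 0.8397 m³/s.
Channel B: For a triangular section with side slope z = 1.7: A = zy² = 1.7×1.58² = 4.244 m²; P = 2y√(1+z²) = 2×1.58×1.972 = 6.232 m. Hydraulic radius R = A/P = 4.244/6.232 = 0.6809 m. Q_B = (1/0.016)·4.244·0.6809^(2/3)·√0.0028 = 10.86 m³/s.
The larger discharge is 10.86 m³/s and the smaller is 0.8397 m³/s; the ratio is 12.9.

12.9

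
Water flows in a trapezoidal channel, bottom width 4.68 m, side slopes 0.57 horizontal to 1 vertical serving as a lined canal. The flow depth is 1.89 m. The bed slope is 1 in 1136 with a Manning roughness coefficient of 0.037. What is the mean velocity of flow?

V = 0.908 m/s

With bottom width b = 4.68 m and side slope z = 0.57: A = (b + zy)y = (4.68 + 0.57×1.89)×1.89 = 10.88 m²; P = b + 2y√(1+z²) = 4.68 + 2×1.89×1.151 = 9.031 m.
Hydraulic radius R = A/P = 10.88/9.031 = 1.205 m.
From Manning's equation, V = (1/n) R^(2/3) S^(1/2) = (1/0.037) × 1.205^(2/3) × 0.0008803^(1/2) = 0.908 m/s.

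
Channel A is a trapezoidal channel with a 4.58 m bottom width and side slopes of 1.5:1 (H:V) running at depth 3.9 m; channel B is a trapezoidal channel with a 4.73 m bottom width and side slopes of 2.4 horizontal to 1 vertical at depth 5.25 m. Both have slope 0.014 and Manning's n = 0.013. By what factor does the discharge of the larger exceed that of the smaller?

2.67

Channel A: With bottom width b = 4.58 m and side slope z = 1.5: A = (b + zy)y = (4.58 + 1.5×3.9)×3.9 = 40.68 m²; P = b + 2y√(1+z²) = 4.58 + 2×3.9×1.803 = 18.64 m. Hydraulic radius R = A/P = 40.68/18.64 = 2.182 m. Q_A = (1/0.013)·40.68·2.182^(2/3)·√0.014 = 622.8 m³/s.
Channel B: With bottom width b = 4.73 m and side slope z = 2.4: A = (b + zy)y = (4.73 + 2.4×5.25)×5.25 = 90.98 m²; P = b + 2y√(1+z²) = 4.73 + 2×5.25×2.6 = 32.03 m. Hydraulic radius R = A/P = 90.98/32.03 = 2.841 m. Q_B = (1/0.013)·90.98·2.841^(2/3)·√0.014 = 1661 m³/s.
The larger discharge is 1661 m³/s and the smaller is 622.8 m³/s; the ratio is 2.67.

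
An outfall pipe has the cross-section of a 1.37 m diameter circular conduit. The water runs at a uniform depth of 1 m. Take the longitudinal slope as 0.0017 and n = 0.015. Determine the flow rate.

Q = 1.75 m³/s

For a circular section of diameter D = 1.37 m at depth y = 1 m, the central angle is θ = 2 arccos(1 − 2y/D) = 4.097 rad. Then A = (D²/8)(θ − sin θ) = 1.153 m² and P = Dθ/2 = 2.807 m.
Hydraulic radius R = A/P = 1.153/2.807 = 0.4108 m.
Manning's equation: Q = (1/n) A R^(2/3) S^(1/2) = (1/0.015) × 1.153 × 0.4108^(2/3) × 0.0017^(1/2) = 1.75 m³/s.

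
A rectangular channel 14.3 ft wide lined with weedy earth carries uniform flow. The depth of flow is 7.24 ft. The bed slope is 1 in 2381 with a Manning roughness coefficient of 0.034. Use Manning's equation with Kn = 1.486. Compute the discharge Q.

Q = 218 ft³/s

Flow area A = b·y = 14.3 × 7.24 = 103.5 ft². Wetted perimeter P = b + 2y = 14.3 + 2×7.24 = 28.78 ft.
Hydraulic radius R = A/P = 103.5/28.78 = 3.597 ft.
Manning's equation: Q = (1.486/n) A R^(2/3) S^(1/2) = (1.486/0.034) × 103.5 × 3.597^(2/3) × 0.00042^(1/2) = 218 ft³/s.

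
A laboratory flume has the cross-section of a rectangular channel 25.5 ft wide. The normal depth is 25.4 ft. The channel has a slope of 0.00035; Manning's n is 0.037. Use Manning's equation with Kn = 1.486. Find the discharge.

Q = 2030 ft³/s

Flow area A = b·y = 25.5 × 25.4 = 647.7 ft². Wetted perimeter P = b + 2y = 25.5 + 2×25.4 = 76.3 ft.
Hydraulic radius R = A/P = 647.7/76.3 = 8.489 ft.
Manning's equation: Q = (1.486/n) A R^(2/3) S^(1/2) = (1.486/0.037) × 647.7 × 8.489^(2/3) × 0.00035^(1/2) = 2030 ft³/s.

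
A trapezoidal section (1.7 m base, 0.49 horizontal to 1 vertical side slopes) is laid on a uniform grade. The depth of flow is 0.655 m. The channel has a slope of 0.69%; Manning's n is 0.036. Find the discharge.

Q = 1.71 m³/s

With bottom width b = 1.7 m and side slope z = 0.49: A = (b + zy)y = (1.7 + 0.49×0.655)×0.655 = 1.324 m²; P = b + 2y√(1+z²) = 1.7 + 2×0.655×1.114 = 3.159 m.
Hydraulic radius R = A/P = 1.324/3.159 = 0.4191 m.
Manning's equation: Q = (1/n) A R^(2/3) S^(1/2) = (1/0.036) × 1.324 × 0.4191^(2/3) × 0.0069^(1/2) = 1.71 m³/s.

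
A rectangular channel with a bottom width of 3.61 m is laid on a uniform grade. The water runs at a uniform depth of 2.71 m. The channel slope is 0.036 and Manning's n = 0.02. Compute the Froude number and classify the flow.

supercritical

Flow area A = b·y = 3.61 × 2.71 = 9.783 m². Wetted perimeter P = b + 2y = 3.61 + 2×2.71 = 9.03 m.
Hydraulic radius R = A/P = 9.783/9.03 = 1.083 m.
V = (1/n) R^(2/3) √S = (1/0.02) × 1.083^(2/3) × √0.036 = 10.01 m/s. Hydraulic depth D_h = A/T = 9.783/3.61 = 2.71 m.
Froude number Fr = V/√(g·D_h) = 10.01/√(9.81×2.71) = 1.94, which is greater than 1, so the flow is supercritical.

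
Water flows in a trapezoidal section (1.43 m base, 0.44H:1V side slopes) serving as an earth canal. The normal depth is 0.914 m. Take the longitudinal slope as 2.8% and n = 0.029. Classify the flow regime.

With bottom width b = 1.43 m and side slope z = 0.44: A = (b + zy)y = (1.43 + 0.44×0.914)×0.914 = 1.675 m²; P = b + 2y√(1+z²) = 1.43 + 2×0.914×1.093 = 3.427 m.
Hydraulic radius R = A/P = 1.675/3.427 = 0.4886 m.
V = (1/n) R^(2/3) √S = (1/0.029) × 0.4886^(2/3) × √0.028 = 3.58 m/s. Hydraulic depth D_h = A/T = 1.675/2.234 = 0.7495 m.
Froude number Fr = V/√(g·D_h) = 3.58/√(9.81×0.7495) = 1.32, which is greater than 1, so the flow is supercritical.

supercritical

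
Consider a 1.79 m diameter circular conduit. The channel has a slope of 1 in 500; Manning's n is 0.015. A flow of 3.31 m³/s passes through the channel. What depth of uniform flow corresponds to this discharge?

y_n = 1.16 m

Manning's equation rearranged: A R^(2/3) = nQ / (1·√S) = 0.015 × 3.31 / (√0.002) = 1.11.
At y = 1.38 m: A R^(2/3) = 1.385 — over.
At y = 0.952 m: A R^(2/3) = 0.8163 — short.
At y = 1.16 m: A R^(2/3) = 1.109 — close enough.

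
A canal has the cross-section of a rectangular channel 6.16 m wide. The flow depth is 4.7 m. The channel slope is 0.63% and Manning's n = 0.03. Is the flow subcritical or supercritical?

subcritical

Flow area A = b·y = 6.16 × 4.7 = 28.95 m². Wetted perimeter P = b + 2y = 6.16 + 2×4.7 = 15.56 m.
Hydraulic radius R = A/P = 28.95/15.56 = 1.861 m.
V = (1/n) R^(2/3) √S = (1/0.03) × 1.861^(2/3) × √0.0063 = 4.002 m/s. Hydraulic depth D_h = A/T = 28.95/6.16 = 4.7 m.
Froude number Fr = V/√(g·D_h) = 4.002/√(9.81×4.7) = 0.589, which is less than 1, so the flow is subcritical.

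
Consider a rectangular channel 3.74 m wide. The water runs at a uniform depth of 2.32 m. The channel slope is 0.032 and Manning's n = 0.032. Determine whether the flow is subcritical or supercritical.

Flow area A = b·y = 3.74 × 2.32 = 8.677 m². Wetted perimeter P = b + 2y = 3.74 + 2×2.32 = 8.38 m.
Hydraulic radius R = A/P = 8.677/8.38 = 1.035 m.
V = (1/n) R^(2/3) √S = (1/0.032) × 1.035^(2/3) × √0.032 = 5.721 m/s. Hydraulic depth D_h = A/T = 8.677/3.74 = 2.32 m.
Froude number Fr = V/√(g·D_h) = 5.721/√(9.81×2.32) = 1.2, which is greater than 1, so the flow is supercritical.

supercritical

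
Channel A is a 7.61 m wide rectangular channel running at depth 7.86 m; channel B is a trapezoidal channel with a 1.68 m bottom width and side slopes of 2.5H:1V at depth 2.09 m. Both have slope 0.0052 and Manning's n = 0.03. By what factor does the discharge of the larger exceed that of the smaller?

7.22

Channel A: Flow area A = b·y = 7.61 × 7.86 = 59.81 m². Wetted perimeter P = b + 2y = 7.61 + 2×7.86 = 23.33 m. Hydraulic radius R = A/P = 59.81/23.33 = 2.564 m. Q_A = (1/0.03)·59.81·2.564^(2/3)·√0.0052 = 269.3 m³/s.
Channel B: With bottom width b = 1.68 m and side slope z = 2.5: A = (b + zy)y = (1.68 + 2.5×2.09)×2.09 = 14.43 m²; P = b + 2y√(1+z²) = 1.68 + 2×2.09×2.693 = 12.93 m. Hydraulic radius R = A/P = 14.43/12.93 = 1.116 m. Q_B = (1/0.03)·14.43·1.116^(2/3)·√0.0052 = 37.32 m³/s.
The larger discharge is 269.3 m³/s and the smaller is 37.32 m³/s; the ratio is 7.22.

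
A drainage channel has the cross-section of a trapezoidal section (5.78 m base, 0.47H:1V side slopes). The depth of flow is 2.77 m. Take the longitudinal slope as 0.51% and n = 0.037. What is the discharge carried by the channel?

Q = 52.8 m³/s

With bottom width b = 5.78 m and side slope z = 0.47: A = (b + zy)y = (5.78 + 0.47×2.77)×2.77 = 19.62 m²; P = b + 2y√(1+z²) = 5.78 + 2×2.77×1.105 = 11.9 m.
Hydraulic radius R = A/P = 19.62/11.9 = 1.648 m.
Manning's equation: Q = (1/n) A R^(2/3) S^(1/2) = (1/0.037) × 19.62 × 1.648^(2/3) × 0.0051^(1/2) = 52.8 m³/s.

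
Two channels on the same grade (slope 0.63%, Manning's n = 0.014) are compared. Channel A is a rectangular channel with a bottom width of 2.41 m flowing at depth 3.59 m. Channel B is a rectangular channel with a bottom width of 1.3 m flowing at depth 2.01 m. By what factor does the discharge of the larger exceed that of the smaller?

4.97

Channel A: Flow area A = b·y = 2.41 × 3.59 = 8.652 m². Wetted perimeter P = b + 2y = 2.41 + 2×3.59 = 9.59 m. Hydraulic radius R = A/P = 8.652/9.59 = 0.9022 m. Q_A = (1/0.014)·8.652·0.9022^(2/3)·√0.0063 = 45.8 m³/s.
Channel B: Flow area A = b·y = 1.3 × 2.01 = 2.613 m². Wetted perimeter P = b + 2y = 1.3 + 2×2.01 = 5.32 m. Hydraulic radius R = A/P = 2.613/5.32 = 0.4912 m. Q_B = (1/0.014)·2.613·0.4912^(2/3)·√0.0063 = 9.222 m³/s.
The larger discharge is 45.8 m³/s and the smaller is 9.222 m³/s; the ratio is 4.97.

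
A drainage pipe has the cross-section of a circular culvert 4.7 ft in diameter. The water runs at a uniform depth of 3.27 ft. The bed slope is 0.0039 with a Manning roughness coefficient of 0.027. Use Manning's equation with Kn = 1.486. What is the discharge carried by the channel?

For a circular section of diameter D = 4.7 ft at depth y = 3.27 ft, the central angle is θ = 2 arccos(1 − 2y/D) = 3.946 rad. Then A = (D²/8)(θ − sin θ) = 12.89 ft² and P = Dθ/2 = 9.273 ft.
Hydraulic radius R = A/P = 12.89/9.273 = 1.39 ft.
Manning's equation: Q = (1.486/n) A R^(2/3) S^(1/2) = (1.486/0.027) × 12.89 × 1.39^(2/3) × 0.0039^(1/2) = 55.1 ft³/s.

Q = 55.1 ft³/s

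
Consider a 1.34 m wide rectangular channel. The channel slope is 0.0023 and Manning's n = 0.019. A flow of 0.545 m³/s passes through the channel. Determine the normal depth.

y_n = 0.404 m

Manning's equation rearranged: A R^(2/3) = nQ / (1·√S) = 0.019 × 0.545 / (√0.0023) = 0.2159.
Trying y = 0.482 m: A R^(2/3) = 0.2767 — over.
Trying y = 0.288 m: A R^(2/3) = 0.1326 — short.
Trying y = 0.404 m: A R^(2/3) = 0.216 — close enough.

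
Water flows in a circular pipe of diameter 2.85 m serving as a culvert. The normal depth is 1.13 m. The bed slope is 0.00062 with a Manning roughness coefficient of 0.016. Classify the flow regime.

For a circular section of diameter D = 2.85 m at depth y = 1.13 m, the central angle is θ = 2 arccos(1 − 2y/D) = 2.725 rad. Then A = (D²/8)(θ − sin θ) = 2.355 m² and P = Dθ/2 = 3.882 m.
Hydraulic radius R = A/P = 2.355/3.882 = 0.6066 m.
V = (1/n) R^(2/3) √S = (1/0.016) × 0.6066^(2/3) × √0.00062 = 1.115 m/s. Hydraulic depth D_h = A/T = 2.355/2.788 = 0.8446 m.
Froude number Fr = V/√(g·D_h) = 1.115/√(9.81×0.8446) = 0.387, which is less than 1, so the flow is subcritical.

subcritical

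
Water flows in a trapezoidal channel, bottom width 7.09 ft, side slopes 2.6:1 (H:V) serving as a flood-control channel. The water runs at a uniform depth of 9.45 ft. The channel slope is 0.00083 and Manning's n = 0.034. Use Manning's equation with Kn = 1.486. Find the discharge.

With bottom width b = 7.09 ft and side slope z = 2.6: A = (b + zy)y = (7.09 + 2.6×9.45)×9.45 = 299.2 ft²; P = b + 2y√(1+z²) = 7.09 + 2×9.45×2.786 = 59.74 ft.
Hydraulic radius R = A/P = 299.2/59.74 = 5.008 ft.
Manning's equation: Q = (1.486/n) A R^(2/3) S^(1/2) = (1.486/0.034) × 299.2 × 5.008^(2/3) × 0.00083^(1/2) = 1100 ft³/s.

Q = 1100 ft³/s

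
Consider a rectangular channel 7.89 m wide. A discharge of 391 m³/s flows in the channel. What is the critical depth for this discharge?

y_c = 6.3 m

For a rectangular channel, critical depth y_c = (q²/g)^(1/3) where q = Q/b = 391/7.89 = 49.56 m²/s.
So y_c = (49.56²/9.81)^(1/3) = 6.3 m.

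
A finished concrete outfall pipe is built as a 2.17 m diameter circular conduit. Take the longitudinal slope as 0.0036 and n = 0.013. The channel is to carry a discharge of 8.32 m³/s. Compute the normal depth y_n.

Manning's equation rearranged: A R^(2/3) = nQ / (1·√S) = 0.013 × 8.32 / (√0.0036) = 1.803.
Trying y = 1.57 m: A R^(2/3) = 2.148 — too large.
Trying y = 1.38 m: A R^(2/3) = 1.803 — matches.

y_n = 1.38 m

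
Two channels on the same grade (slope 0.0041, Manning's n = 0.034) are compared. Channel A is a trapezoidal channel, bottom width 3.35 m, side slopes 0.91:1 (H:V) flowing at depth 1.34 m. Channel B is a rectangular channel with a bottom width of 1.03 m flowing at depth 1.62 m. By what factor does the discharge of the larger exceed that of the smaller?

Channel A: With bottom width b = 3.35 m and side slope z = 0.91: A = (b + zy)y = (3.35 + 0.91×1.34)×1.34 = 6.123 m²; P = b + 2y√(1+z²) = 3.35 + 2×1.34×1.352 = 6.974 m. Hydraulic radius R = A/P = 6.123/6.974 = 0.878 m. Q_A = (1/0.034)·6.123·0.878^(2/3)·√0.0041 = 10.57 m³/s.
Channel B: Flow area A = b·y = 1.03 × 1.62 = 1.669 m². Wetted perimeter P = b + 2y = 1.03 + 2×1.62 = 4.27 m. Hydraulic radius R = A/P = 1.669/4.27 = 0.3908 m. Q_B = (1/0.034)·1.669·0.3908^(2/3)·√0.0041 = 1.68 m³/s.
The larger discharge is 10.57 m³/s and the smaller is 1.68 m³/s; the ratio is 6.3.

6.3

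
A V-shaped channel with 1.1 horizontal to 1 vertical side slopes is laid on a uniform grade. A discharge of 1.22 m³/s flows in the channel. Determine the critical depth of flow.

y_c = 0.758 m

At critical depth, Q² T / (g A³) = 1, i.e. A³/T = Q²/g = 1.22²/9.81 = 0.1517.
Try y = 0.678 m: A³/T = 0.08668 — too small.
Try y = 0.758 m: A³/T = 0.1514 — matches.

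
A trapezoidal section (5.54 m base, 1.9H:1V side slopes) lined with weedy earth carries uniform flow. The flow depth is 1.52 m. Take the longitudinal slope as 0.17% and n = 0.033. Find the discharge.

Q = 16.7 m³/s

With bottom width b = 5.54 m and side slope z = 1.9: A = (b + zy)y = (5.54 + 1.9×1.52)×1.52 = 12.81 m²; P = b + 2y√(1+z²) = 5.54 + 2×1.52×2.147 = 12.07 m.
Hydraulic radius R = A/P = 12.81/12.07 = 1.062 m.
Manning's equation: Q = (1/n) A R^(2/3) S^(1/2) = (1/0.033) × 12.81 × 1.062^(2/3) × 0.0017^(1/2) = 16.7 m³/s.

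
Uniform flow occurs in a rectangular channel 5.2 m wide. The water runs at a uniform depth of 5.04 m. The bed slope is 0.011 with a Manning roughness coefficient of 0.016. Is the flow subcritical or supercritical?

supercritical

Flow area A = b·y = 5.2 × 5.04 = 26.21 m². Wetted perimeter P = b + 2y = 5.2 + 2×5.04 = 15.28 m.
Hydraulic radius R = A/P = 26.21/15.28 = 1.715 m.
V = (1/n) R^(2/3) √S = (1/0.016) × 1.715^(2/3) × √0.011 = 9.393 m/s. Hydraulic depth D_h = A/T = 26.21/5.2 = 5.04 m.
Froude number Fr = V/√(g·D_h) = 9.393/√(9.81×5.04) = 1.34, which is greater than 1, so the flow is supercritical.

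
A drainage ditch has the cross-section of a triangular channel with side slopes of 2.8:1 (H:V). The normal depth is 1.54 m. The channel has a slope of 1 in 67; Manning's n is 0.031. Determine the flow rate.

For a triangular section with side slope z = 2.8: A = zy² = 2.8×1.54² = 6.64 m²; P = 2y√(1+z²) = 2×1.54×2.973 = 9.157 m.
Hydraulic radius R = A/P = 6.64/9.157 = 0.7251 m.
Manning's equation: Q = (1/n) A R^(2/3) S^(1/2) = (1/0.031) × 6.64 × 0.7251^(2/3) × 0.01493^(1/2) = 21.1 m³/s.

Q = 21.1 m³/s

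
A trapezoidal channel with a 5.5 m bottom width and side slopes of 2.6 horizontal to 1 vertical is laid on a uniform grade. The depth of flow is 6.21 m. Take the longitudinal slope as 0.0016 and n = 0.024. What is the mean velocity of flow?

With bottom width b = 5.5 m and side slope z = 2.6: A = (b + zy)y = (5.5 + 2.6×6.21)×6.21 = 134.4 m²; P = b + 2y√(1+z²) = 5.5 + 2×6.21×2.786 = 40.1 m.
Hydraulic radius R = A/P = 134.4/40.1 = 3.352 m.
From Manning's equation, V = (1/n) R^(2/3) S^(1/2) = (1/0.024) × 3.352^(2/3) × 0.0016^(1/2) = 3.73 m/s.

V = 3.73 m/s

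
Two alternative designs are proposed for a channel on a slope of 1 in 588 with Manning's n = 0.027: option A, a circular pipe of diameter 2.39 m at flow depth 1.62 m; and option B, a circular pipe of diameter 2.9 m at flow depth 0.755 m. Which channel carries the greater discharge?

Channel A: For a circular section of diameter D = 2.39 m at depth y = 1.62 m, the central angle is θ = 2 arccos(1 − 2y/D) = 3.869 rad. Then A = (D²/8)(θ − sin θ) = 3.237 m² and P = Dθ/2 = 4.623 m. Hydraulic radius R = A/P = 3.237/4.623 = 0.7002 m. Q_A = (1/0.027)·3.237·0.7002^(2/3)·√0.001701 = 3.899 m³/s.
Channel B: For a circular section of diameter D = 2.9 m at depth y = 0.755 m, the central angle is θ = 2 arccos(1 − 2y/D) = 2.142 rad. Then A = (D²/8)(θ − sin θ) = 1.367 m² and P = Dθ/2 = 3.106 m. Hydraulic radius R = A/P = 1.367/3.106 = 0.4402 m. Q_B = (1/0.027)·1.367·0.4402^(2/3)·√0.001701 = 1.208 m³/s.
Q_A = 3.899 m³/s vs Q_B = 1.208 m³/s, so channel A carries more.

channel A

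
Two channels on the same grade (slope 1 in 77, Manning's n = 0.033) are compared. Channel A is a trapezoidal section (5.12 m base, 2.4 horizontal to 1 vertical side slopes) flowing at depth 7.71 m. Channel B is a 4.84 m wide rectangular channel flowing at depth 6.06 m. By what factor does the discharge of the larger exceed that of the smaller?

Channel A: With bottom width b = 5.12 m and side slope z = 2.4: A = (b + zy)y = (5.12 + 2.4×7.71)×7.71 = 182.1 m²; P = b + 2y√(1+z²) = 5.12 + 2×7.71×2.6 = 45.21 m. Hydraulic radius R = A/P = 182.1/45.21 = 4.029 m. Q_A = (1/0.033)·182.1·4.029^(2/3)·√0.01299 = 1593 m³/s.
Channel B: Flow area A = b·y = 4.84 × 6.06 = 29.33 m². Wetted perimeter P = b + 2y = 4.84 + 2×6.06 = 16.96 m. Hydraulic radius R = A/P = 29.33/16.96 = 1.729 m. Q_B = (1/0.033)·29.33·1.729^(2/3)·√0.01299 = 145.9 m³/s.
The larger discharge is 1593 m³/s and the smaller is 145.9 m³/s; the ratio is 10.9.

10.9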